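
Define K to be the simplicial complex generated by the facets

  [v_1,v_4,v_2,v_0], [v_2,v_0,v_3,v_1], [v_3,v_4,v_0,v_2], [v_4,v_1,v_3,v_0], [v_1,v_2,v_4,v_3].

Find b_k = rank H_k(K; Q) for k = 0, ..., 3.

K has 5 vertices, 10 edges, 10 triangles, 5 3-simplices.
rank ∂_0 = 0, rank ∂_1 = 4 ⇒ b_0 = 5 − 0 − 4 = 1; all invariant factors of ∂_1 are 1 so no torsion. So H_0 ≅ Z.
rank ∂_1 = 4, rank ∂_2 = 6 ⇒ b_1 = 10 − 4 − 6 = 0; all invariant factors of ∂_2 are 1 so no torsion. So H_1 ≅ 0.
rank ∂_2 = 6, rank ∂_3 = 4 ⇒ b_2 = 10 − 6 − 4 = 0; all invariant factors of ∂_3 are 1 so no torsion. So H_2 ≅ 0.
rank ∂_3 = 4, rank ∂_4 = 0 ⇒ b_3 = 5 − 4 − 0 = 1. So H_3 ≅ Z.

b_0 = 1, b_1 = 0, b_2 = 0, b_3 = 1.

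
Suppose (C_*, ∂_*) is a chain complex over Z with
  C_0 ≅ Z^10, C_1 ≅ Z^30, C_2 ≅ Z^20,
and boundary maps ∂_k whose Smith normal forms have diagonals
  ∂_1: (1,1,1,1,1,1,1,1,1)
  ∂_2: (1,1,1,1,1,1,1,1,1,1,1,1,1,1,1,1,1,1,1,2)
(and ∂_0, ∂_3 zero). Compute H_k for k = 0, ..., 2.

H_0: b_0 = 10 − 0 − 9 = 1; torsion from ∂_1 factors > 1: none. So H_0 ≅ Z.
H_1: b_1 = 30 − 9 − 20 = 1; torsion from ∂_2 factors > 1: [2]. So H_1 ≅ Z ⊕ Z/2.
H_2: b_2 = 20 − 20 − 0 = 0; torsion from ∂_3 factors > 1: none. So H_2 ≅ 0.

H_0 ≅ Z,  H_1 ≅ Z ⊕ Z/2,  H_2 = 0.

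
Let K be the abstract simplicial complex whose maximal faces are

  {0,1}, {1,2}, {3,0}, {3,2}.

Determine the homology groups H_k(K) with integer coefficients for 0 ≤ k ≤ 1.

H_0 = Z,  H_1 = Z.

K has 4 vertices, 4 edges.
rank ∂_0 = 0, rank ∂_1 = 3 ⇒ b_0 = 4 − 0 − 3 = 1; all invariant factors of ∂_1 are 1 so no torsion. So H_0 ≅ Z.
rank ∂_1 = 3, rank ∂_2 = 0 ⇒ b_1 = 4 − 3 − 0 = 1. So H_1 ≅ Z.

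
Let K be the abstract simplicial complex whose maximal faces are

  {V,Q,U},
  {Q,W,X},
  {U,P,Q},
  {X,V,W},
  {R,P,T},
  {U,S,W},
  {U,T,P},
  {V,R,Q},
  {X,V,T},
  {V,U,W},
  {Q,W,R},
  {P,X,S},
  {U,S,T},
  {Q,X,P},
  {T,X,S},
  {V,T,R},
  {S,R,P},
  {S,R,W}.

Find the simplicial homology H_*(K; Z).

H_0 = Z,  H_1 = Z ⊕ Z_2,  H_2 = 0.

Fix the vertex order P < Q < R < S < T < U < V < W < X and write every simplex with vertices in increasing order. Then dim K = 2 and the simplices of K are:

  0-simplices (9): P, Q, R, S, T, U, V, W, X
  1-simplices (27): PQ, PR, PS, PT, PU, PX, QR, QU, QV, QW, QX, RS, RT, RV, RW, ST, SU, SW, SX, TU, TV, TX, UV, UW, VW, VX, WX
  2-simplices (18): PQU, PQX, PRS, PRT, PSX, PTU, QRV, QRW, QUV, QWX, RSW, RTV, STU, STX, SUW, TVX, UVW, VWX

giving chain groups C_0 ≅ Z^9, C_1 ≅ Z^27, C_2 ≅ Z^18.

The boundary map ∂_1: C_1 → C_0 sends each edge [p,q] (with p < q) to q − p. For instance
  ∂SX = X − S.
As a 9×27 matrix over Z this has rank 8, with invariant factors (1,1,1,1,1,1,1,1).

∂_2: C_2 → C_1 maps a triangle to the signed sum of its edges. For instance
  ∂PRT = RT − PT + PR,
  ∂QRW = RW − QW + QR.
The resulting 27×18 matrix has rank 18, and its Smith normal form has invariant factors (1,1,1,1,1,1,1,1,1,1,1,1,1,1,1,1,1,2).

Computing H_k = (kernel of ∂_k) / (image of ∂_{k+1}):

  H_0: rank C_0 − rank ∂_1 = 9 − 8 = 1, and the invariant factors of ∂_1 are all 1, so H_0 = Z.
  H_1: rank ker ∂_1 − rank ∂_2 = (27 − 8) − 18 = 1, and ∂_2 has invariant factor 2 > 1, so H_1 = Z ⊕ Z_2.
  H_2: rank ker ∂_2 − rank ∂_3 = (18 − 18) − 0 = 0, and there is no ∂_3, so H_2 = 0.

As a check, the Euler characteristic is 9 − 27 + 18 = 0, which agrees with 1 − 1 + 0 = 0.
(K is a triangulation of the Klein bottle.)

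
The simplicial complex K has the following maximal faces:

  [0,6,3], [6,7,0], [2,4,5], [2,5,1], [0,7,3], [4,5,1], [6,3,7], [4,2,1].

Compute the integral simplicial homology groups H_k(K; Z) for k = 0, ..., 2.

H_0 = Z^2,  H_1 = 0,  H_2 = Z^2.

We work with the vertex ordering 0 < 1 < 2 < 3 < 4 < 5 < 6 < 7. The simplices of K, each written with vertices in increasing order, are:

  0-simplices (8): [0], [1], [2], [3], [4], [5], [6], [7]
  1-simplices (12): [0,3], [0,6], [0,7], [1,2], [1,4], [1,5], [2,4], [2,5], [3,6], [3,7], [4,5], [6,7]
  2-simplices (8): [0,3,6], [0,3,7], [0,6,7], [1,2,4], [1,2,5], [1,4,5], [2,4,5], [3,6,7]

so the chain groups are C_0 ≅ Z^8, C_1 ≅ Z^12, C_2 ≅ Z^8.

The boundary map ∂_1: C_1 → C_0 maps an edge to its endpoints' difference, ∂[p,q] = q − p. For instance
  ∂[1,5] = [5] − [1].
The 8×12 boundary matrix has rank 6 and Smith normal form diag(1,1,1,1,1,1).

∂_2: C_2 → C_1 maps a triangle to the signed sum of its edges. For instance
  ∂[2,4,5] = [4,5] − [2,5] + [2,4],
  ∂[3,6,7] = [6,7] − [3,7] + [3,6].
The resulting 12×8 matrix has rank 6, and its Smith normal form has invariant factors (1,1,1,1,1,1).

Reading off H_k = ker ∂_k / im ∂_{k+1}:

  H_0: rank C_0 − rank ∂_1 = 8 − 6 = 2, and the invariant factors of ∂_1 are all 1, so H_0 ≅ Z^2.
  H_1: rank ker ∂_1 − rank ∂_2 = (12 − 6) − 6 = 0, and the invariant factors of ∂_2 are all 1, so H_1 ≅ 0.
  H_2: rank ker ∂_2 − rank ∂_3 = (8 − 6) − 0 = 2, and there is no ∂_3, so H_2 ≅ Z^2.

As a check, the Euler characteristic is 8 − 12 + 8 = 4, which agrees with 2 − 0 + 2 = 4.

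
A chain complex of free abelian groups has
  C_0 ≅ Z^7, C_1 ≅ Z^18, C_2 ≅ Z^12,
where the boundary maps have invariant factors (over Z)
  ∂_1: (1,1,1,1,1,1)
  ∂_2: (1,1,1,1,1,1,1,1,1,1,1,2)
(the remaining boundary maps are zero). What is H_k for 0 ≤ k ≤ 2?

H_0 = Z,  H_1 = Z/2,  H_2 = 0.

H_0: b_0 = 7 − 0 − 6 = 1; torsion from ∂_1 factors > 1: none. So H_0 = Z.
H_1: b_1 = 18 − 6 − 12 = 0; torsion from ∂_2 factors > 1: [2]. So H_1 = Z/2.
H_2: b_2 = 12 − 12 − 0 = 0; torsion from ∂_3 factors > 1: none. So H_2 = 0.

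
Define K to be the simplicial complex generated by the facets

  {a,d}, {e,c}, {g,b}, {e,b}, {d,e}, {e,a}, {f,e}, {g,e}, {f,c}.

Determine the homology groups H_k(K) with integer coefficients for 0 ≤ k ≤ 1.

Fix the vertex order a < b < c < d < e < f < g and write every simplex with vertices in increasing order. Then dim K = 1 and the simplices of K are:

  0-simplices (7): a, b, c, d, e, f, g
  1-simplices (9): ad, ae, be, bg, ce, cf, de, ef, eg

so the chain groups are C_0 ≅ Z^7, C_1 ≅ Z^9.

∂_1: C_1 → C_0 maps an edge to its endpoints' difference, ∂[p,q] = q − p. For instance
  ∂ef = f − e.
As a 7×9 matrix over Z this has rank 6, with invariant factors (1,1,1,1,1,1).

From H_k ≅ ker(∂_k) / im(∂_{k+1}) we obtain:

  H_0: rank C_0 − rank ∂_1 = 7 − 6 = 1, and the invariant factors of ∂_1 are all 1, so H_0 = Z.
  H_1: rank ker ∂_1 − rank ∂_2 = (9 − 6) − 0 = 3, and there is no ∂_2, so H_1 = Z^3.

As a check, the Euler characteristic is 7 − 9 = -2, which agrees with 1 − 3 = -2.

H_0 = Z,  H_1 = Z^3.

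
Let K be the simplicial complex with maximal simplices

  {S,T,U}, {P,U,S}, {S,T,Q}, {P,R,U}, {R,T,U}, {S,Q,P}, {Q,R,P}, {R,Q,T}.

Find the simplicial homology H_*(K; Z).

H_0 ≅ Z,  H_1 = 0,  H_2 ≅ Z.

Fix the vertex order P < Q < R < S < T < U and write every simplex with vertices in increasing order. Then dim K = 2 and the simplices of K are:

  0-simplices (6): P, Q, R, S, T, U
  1-simplices (12): PQ, PR, PS, PU, QR, QS, QT, RT, RU, ST, SU, TU
  2-simplices (8): PQR, PQS, PRU, PSU, QRT, QST, RTU, STU

so the chain groups are C_0 ≅ Z^6, C_1 ≅ Z^12, C_2 ≅ Z^8.

The boundary map ∂_1: C_1 → C_0 is given by ∂[p,q] = [q] − [p]. For instance
  ∂RT = T − R.
The 6×12 boundary matrix has rank 5 and Smith normal form diag(1,1,1,1,1).

Boundary ∂_2: C_2 → C_1 sends each 2-simplex [p,q,r] to [q,r] − [p,r] + [p,q]. For instance
  ∂QST = ST − QT + QS,
  ∂PQS = QS − PS + PQ.
The 12×8 boundary matrix has rank 7 and Smith normal form diag(1,1,1,1,1,1,1).

From H_k ≅ ker(∂_k) / im(∂_{k+1}) we obtain:

  H_0: rank C_0 − rank ∂_1 = 6 − 5 = 1, and the invariant factors of ∂_1 are all 1, so H_0 = Z.
  H_1: rank ker ∂_1 − rank ∂_2 = (12 − 5) − 7 = 0, and the invariant factors of ∂_2 are all 1, so H_1 = 0.
  H_2: rank ker ∂_2 − rank ∂_3 = (8 − 7) − 0 = 1, and there is no ∂_3, so H_2 = Z.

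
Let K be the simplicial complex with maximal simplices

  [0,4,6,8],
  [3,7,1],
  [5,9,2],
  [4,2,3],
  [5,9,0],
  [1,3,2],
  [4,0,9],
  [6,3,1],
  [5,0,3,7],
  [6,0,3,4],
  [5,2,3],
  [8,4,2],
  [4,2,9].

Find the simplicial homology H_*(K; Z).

Fix the vertex order 0 < 1 < 2 < 3 < 4 < 5 < 6 < 7 < 8 < 9 and write every simplex with vertices in increasing order. Then dim K = 3 and the simplices of K are:

  0-simplices (10): [0], [1], [2], [3], [4], [5], [6], [7], [8], [9]
  1-simplices (26): (26 of them)
  2-simplices (21): (21 of them)
  3-simplices (3): [0,3,4,6], [0,3,5,7], [0,4,6,8]

giving chain groups C_0 ≅ Z^10, C_1 ≅ Z^26, C_2 ≅ Z^21, C_3 ≅ Z^3.

Boundary ∂_1: C_1 → C_0 is given by ∂[p,q] = [q] − [p]. For instance
  ∂[4,8] = [8] − [4].
As a 10×26 matrix over Z this has rank 9, with invariant factors (1,1,1,1,1,1,1,1,1).

∂_2: C_2 → C_1 sends each 2-simplex [p,q,r] to [q,r] − [p,r] + [p,q]. For instance
  ∂[2,3,4] = [3,4] − [2,4] + [2,3],
  ∂[1,3,7] = [3,7] − [1,7] + [1,3].
The resulting 26×21 matrix has rank 17, and its Smith normal form has invariant factors (1,1,1,1,1,1,1,1,1,1,1,1,1,1,1,1,1).

The boundary map ∂_3: C_3 → C_2 sends each 3-simplex σ to the alternating sum Σ_i (−1)^i (σ with its i-th vertex removed). For instance
  ∂[0,3,4,6] = [3,4,6] − [0,4,6] + [0,3,6] − [0,3,4],
  ∂[0,3,5,7] = [3,5,7] − [0,5,7] + [0,3,7] − [0,3,5].
As a 21×3 matrix over Z this has rank 3, with invariant factors (1,1,1).

Computing H_k = (kernel of ∂_k) / (image of ∂_{k+1}):

  H_0: rank C_0 − rank ∂_1 = 10 − 9 = 1, and the invariant factors of ∂_1 are all 1, so H_0 = Z.
  H_1: rank ker ∂_1 − rank ∂_2 = (26 − 9) − 17 = 0, and the invariant factors of ∂_2 are all 1, so H_1 = 0.
  H_2: rank ker ∂_2 − rank ∂_3 = (21 − 17) − 3 = 1, and the invariant factors of ∂_3 are all 1, so H_2 = Z.
  H_3: rank ker ∂_3 − rank ∂_4 = (3 − 3) − 0 = 0, and there is no ∂_4, so H_3 = 0.

H_0 ≅ Z,  H_1 = 0,  H_2 ≅ Z,  H_3 = 0.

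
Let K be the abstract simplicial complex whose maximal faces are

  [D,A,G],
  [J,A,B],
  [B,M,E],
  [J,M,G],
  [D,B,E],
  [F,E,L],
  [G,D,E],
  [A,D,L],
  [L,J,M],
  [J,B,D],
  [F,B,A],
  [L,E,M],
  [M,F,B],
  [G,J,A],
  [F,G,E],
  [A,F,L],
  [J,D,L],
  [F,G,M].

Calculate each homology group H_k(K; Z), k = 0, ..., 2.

Fix the vertex order A < B < D < E < F < G < J < L < M and write every simplex with vertices in increasing order. Then dim K = 2 and the simplices of K are:

  0-simplices (9): A, B, D, E, F, G, J, L, M
  1-simplices (27): AB, AD, AF, AG, AJ, AL, BD, BE, BF, BJ, BM, DE, DG, DJ, DL, EF, EG, EL, EM, FG, FL, FM, GJ, GM, JL, JM, LM
  2-simplices (18): ABF, ABJ, ADG, ADL, AFL, AGJ, BDE, BDJ, BEM, BFM, DEG, DJL, EFG, EFL, ELM, FGM, GJM, JLM

Hence C_0 ≅ Z^9, C_1 ≅ Z^27, C_2 ≅ Z^18.

Boundary ∂_1: C_1 → C_0 sends each edge [p,q] (with p < q) to q − p.
This gives a 9×27 integer matrix of rank 8; reducing to Smith normal form yields diagonal entries (1,1,1,1,1,1,1,1).

∂_2: C_2 → C_1 acts by ∂[p,q,r] = [q,r] − [p,r] + [p,q]. For instance
  ∂ADL = DL − AL + AD,
  ∂ABF = BF − AF + AB.
This gives a 27×18 integer matrix of rank 18; reducing to Smith normal form yields diagonal entries (1,1,1,1,1,1,1,1,1,1,1,1,1,1,1,1,1,2).

From H_k ≅ ker(∂_k) / im(∂_{k+1}) we obtain:

  H_0: rank C_0 − rank ∂_1 = 9 − 8 = 1, and the invariant factors of ∂_1 are all 1, so H_0 ≅ Z.
  H_1: rank ker ∂_1 − rank ∂_2 = (27 − 8) − 18 = 1, and ∂_2 has invariant factor 2 > 1, so H_1 ≅ Z ⊕ Z/2Z.
  H_2: rank ker ∂_2 − rank ∂_3 = (18 − 18) − 0 = 0, and there is no ∂_3, so H_2 ≅ 0.

H_0 = Z,  H_1 = Z ⊕ Z/2Z,  H_2 = 0.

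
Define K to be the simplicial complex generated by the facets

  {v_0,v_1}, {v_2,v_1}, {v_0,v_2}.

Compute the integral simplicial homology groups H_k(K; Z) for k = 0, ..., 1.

We work with the vertex ordering v_0 < v_1 < v_2. The simplices of K, each written with vertices in increasing order, are:

  0-simplices (3): [v_0], [v_1], [v_2]
  1-simplices (3): [v_0,v_1], [v_0,v_2], [v_1,v_2]

Hence C_0 ≅ Z^3, C_1 ≅ Z^3.

∂_1: C_1 → C_0 maps an edge to its endpoints' difference, ∂[p,q] = q − p. For instance
  ∂[v_0,v_1] = [v_1] − [v_0].
The resulting 3×3 matrix has rank 2, and its Smith normal form has invariant factors (1,1).

Reading off H_k = ker ∂_k / im ∂_{k+1}:

  H_0: rank C_0 − rank ∂_1 = 3 − 2 = 1, and the invariant factors of ∂_1 are all 1, so H_0 ≅ Z.
  H_1: rank ker ∂_1 − rank ∂_2 = (3 − 2) − 0 = 1, and there is no ∂_2, so H_1 ≅ Z.

As a check, the Euler characteristic is 3 − 3 = 0, which agrees with 1 − 1 = 0.
(K is a triangulation of the circle S^1.)

H_0 = Z,  H_1 = Z.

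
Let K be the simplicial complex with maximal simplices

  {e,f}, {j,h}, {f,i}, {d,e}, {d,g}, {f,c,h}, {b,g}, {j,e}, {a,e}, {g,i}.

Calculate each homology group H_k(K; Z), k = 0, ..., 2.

H_0 = Z,  H_1 = Z^2,  H_2 = 0.

Fix the vertex order a < b < c < d < e < f < g < h < i < j and write every simplex with vertices in increasing order. Then dim K = 2 and the simplices of K are:

  0-simplices (10): a, b, c, d, e, f, g, h, i, j
  1-simplices (12): ae, bg, cf, ch, de, dg, ef, ej, fh, fi, gi, hj
  2-simplices (1): cfh

so the chain groups are C_0 ≅ Z^10, C_1 ≅ Z^12, C_2 ≅ Z^1.

The boundary map ∂_1: C_1 → C_0 is given by ∂[p,q] = [q] − [p]. For instance
  ∂ae = e − a.
As a 10×12 matrix over Z this has rank 9, with invariant factors (1,1,1,1,1,1,1,1,1).

∂_2: C_2 → C_1 sends each 2-simplex [p,q,r] to [q,r] − [p,r] + [p,q]. For instance
  ∂cfh = fh − ch + cf.
As a 12×1 matrix over Z this has rank 1, with invariant factors (1).

Now H_k = ker ∂_k / im ∂_{k+1}, so:

  H_0: rank C_0 − rank ∂_1 = 10 − 9 = 1, and the invariant factors of ∂_1 are all 1, so H_0 = Z.
  H_1: rank ker ∂_1 − rank ∂_2 = (12 − 9) − 1 = 2, and the invariant factors of ∂_2 are all 1, so H_1 = Z^2.
  H_2: rank ker ∂_2 − rank ∂_3 = (1 − 1) − 0 = 0, and there is no ∂_3, so H_2 = 0.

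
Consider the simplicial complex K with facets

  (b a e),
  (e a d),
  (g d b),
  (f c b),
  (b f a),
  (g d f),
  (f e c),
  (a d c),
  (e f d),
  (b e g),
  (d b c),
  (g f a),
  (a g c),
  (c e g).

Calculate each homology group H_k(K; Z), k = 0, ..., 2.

H_0 ≅ Z,  H_1 ≅ Z^2,  H_2 ≅ Z.

Order the vertices as a < b < c < d < e < f < g. Listing each simplex with vertices in this order, K has dimension 2 with simplices:

  0-simplices (7): a, b, c, d, e, f, g
  1-simplices (21): ab, ac, ad, ae, af, ag, bc, bd, be, bf, bg, cd, ce, cf, cg, de, df, dg, ef, eg, fg
  2-simplices (14): abe, abf, acd, acg, ade, afg, bcd, bcf, bdg, beg, cef, ceg, def, dfg

giving chain groups C_0 ≅ Z^7, C_1 ≅ Z^21, C_2 ≅ Z^14.

∂_1: C_1 → C_0 is given by ∂[p,q] = [q] − [p]. For instance
  ∂ab = b − a.
As a 7×21 matrix over Z this has rank 6, with invariant factors (1,1,1,1,1,1).

Boundary ∂_2: C_2 → C_1 acts by ∂[p,q,r] = [q,r] − [p,r] + [p,q]. For instance
  ∂dfg = fg − dg + df,
  ∂afg = fg − ag + af.
As a 21×14 matrix over Z this has rank 13, with invariant factors (1,1,1,1,1,1,1,1,1,1,1,1,1).

Computing H_k = (kernel of ∂_k) / (image of ∂_{k+1}):

  H_0: rank C_0 − rank ∂_1 = 7 − 6 = 1, and the invariant factors of ∂_1 are all 1, so H_0 ≅ Z.
  H_1: rank ker ∂_1 − rank ∂_2 = (21 − 6) − 13 = 2, and the invariant factors of ∂_2 are all 1, so H_1 ≅ Z^2.
  H_2: rank ker ∂_2 − rank ∂_3 = (14 − 13) − 0 = 1, and there is no ∂_3, so H_2 ≅ Z.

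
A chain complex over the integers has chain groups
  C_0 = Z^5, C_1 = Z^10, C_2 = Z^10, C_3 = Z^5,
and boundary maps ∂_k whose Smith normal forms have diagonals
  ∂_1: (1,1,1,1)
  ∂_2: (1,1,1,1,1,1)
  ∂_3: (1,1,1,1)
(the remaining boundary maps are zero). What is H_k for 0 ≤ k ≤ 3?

H_0 ≅ Z,  H_1 = 0,  H_2 = 0,  H_3 ≅ Z.

H_0: b_0 = 5 − 0 − 4 = 1; torsion from ∂_1 factors > 1: none. So H_0 ≅ Z.
H_1: b_1 = 10 − 4 − 6 = 0; torsion from ∂_2 factors > 1: none. So H_1 ≅ 0.
H_2: b_2 = 10 − 6 − 4 = 0; torsion from ∂_3 factors > 1: none. So H_2 ≅ 0.
H_3: b_3 = 5 − 4 − 0 = 1; torsion from ∂_4 factors > 1: none. So H_3 ≅ Z.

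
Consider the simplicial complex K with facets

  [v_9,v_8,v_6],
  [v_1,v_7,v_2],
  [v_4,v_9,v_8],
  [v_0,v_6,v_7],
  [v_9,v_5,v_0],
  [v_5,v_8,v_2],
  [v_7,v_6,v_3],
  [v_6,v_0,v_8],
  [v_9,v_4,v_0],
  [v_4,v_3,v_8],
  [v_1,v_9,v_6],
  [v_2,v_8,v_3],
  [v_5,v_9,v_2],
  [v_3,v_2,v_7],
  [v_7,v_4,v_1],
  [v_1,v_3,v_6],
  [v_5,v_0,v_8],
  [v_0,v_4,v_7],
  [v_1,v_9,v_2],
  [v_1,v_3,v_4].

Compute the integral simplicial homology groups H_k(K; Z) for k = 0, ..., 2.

We work with the vertex ordering v_0 < v_1 < v_2 < v_3 < v_4 < v_5 < v_6 < v_7 < v_8 < v_9. The simplices of K, each written with vertices in increasing order, are:

  0-simplices (10): [v_0], [v_1], [v_2], [v_3], [v_4], [v_5], [v_6], [v_7], [v_8], [v_9]
  1-simplices (30): (30 of them)
  2-simplices (20): (20 of them)

giving chain groups C_0 ≅ Z^10, C_1 ≅ Z^30, C_2 ≅ Z^20.

∂_1: C_1 → C_0 is given by ∂[p,q] = [q] − [p]. For instance
  ∂[v_0,v_6] = [v_6] − [v_0].
The 10×30 boundary matrix has rank 9 and Smith normal form diag(1,1,1,1,1,1,1,1,1).

The boundary map ∂_2: C_2 → C_1 maps a triangle to the signed sum of its edges. For instance
  ∂[v_0,v_5,v_9] = [v_5,v_9] − [v_0,v_9] + [v_0,v_5],
  ∂[v_0,v_4,v_9] = [v_4,v_9] − [v_0,v_9] + [v_0,v_4].
The resulting 30×20 matrix has rank 20, and its Smith normal form has invariant factors (1,1,1,1,1,1,1,1,1,1,1,1,1,1,1,1,1,1,1,2).

Reading off H_k = ker ∂_k / im ∂_{k+1}:

  H_0: rank C_0 − rank ∂_1 = 10 − 9 = 1, and the invariant factors of ∂_1 are all 1, so H_0 ≅ Z.
  H_1: rank ker ∂_1 − rank ∂_2 = (30 − 9) − 20 = 1, and ∂_2 has invariant factor 2 > 1, so H_1 ≅ Z ⊕ Z/2.
  H_2: rank ker ∂_2 − rank ∂_3 = (20 − 20) − 0 = 0, and there is no ∂_3, so H_2 ≅ 0.

As a check, the Euler characteristic is 10 − 30 + 20 = 0, which agrees with 1 − 1 + 0 = 0.
(K is a triangulation of the Klein bottle.)

H_0 = Z,  H_1 = Z ⊕ Z/2,  H_2 = 0.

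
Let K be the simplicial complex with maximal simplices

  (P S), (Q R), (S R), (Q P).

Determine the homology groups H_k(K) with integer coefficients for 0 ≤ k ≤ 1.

K has 4 vertices, 4 edges.
rank ∂_0 = 0, rank ∂_1 = 3 ⇒ b_0 = 4 − 0 − 3 = 1; all invariant factors of ∂_1 are 1 so no torsion. So H_0 = Z.
rank ∂_1 = 3, rank ∂_2 = 0 ⇒ b_1 = 4 − 3 − 0 = 1. So H_1 = Z.

H_0 ≅ Z,  H_1 ≅ Z.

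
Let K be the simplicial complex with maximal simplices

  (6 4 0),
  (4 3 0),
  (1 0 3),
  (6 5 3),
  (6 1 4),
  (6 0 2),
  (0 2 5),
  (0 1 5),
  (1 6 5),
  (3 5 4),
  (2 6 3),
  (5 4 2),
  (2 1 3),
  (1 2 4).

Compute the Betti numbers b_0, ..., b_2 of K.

b_0 = 1, b_1 = 2, b_2 = 1.

Order the vertices as 0 < 1 < 2 < 3 < 4 < 5 < 6. Listing each simplex with vertices in this order, K has dimension 2 with simplices:

  0-simplices (7): [0], [1], [2], [3], [4], [5], [6]
  1-simplices (21): [0,1], [0,2], [0,3], [0,4], [0,5], [0,6], [1,2], [1,3], [1,4], [1,5], [1,6], [2,3], [2,4], [2,5], [2,6], [3,4], [3,5], [3,6], [4,5], [4,6], [5,6]
  2-simplices (14): [0,1,3], [0,1,5], [0,2,5], [0,2,6], [0,3,4], [0,4,6], [1,2,3], [1,2,4], [1,4,6], [1,5,6], [2,3,6], [2,4,5], [3,4,5], [3,5,6]

Hence C_0 ≅ Z^7, C_1 ≅ Z^21, C_2 ≅ Z^14.

Boundary ∂_1: C_1 → C_0 is given by ∂[p,q] = [q] − [p].
As a 7×21 matrix over Z this has rank 6, with invariant factors (1,1,1,1,1,1).

Boundary ∂_2: C_2 → C_1 acts by ∂[p,q,r] = [q,r] − [p,r] + [p,q]. For instance
  ∂[0,4,6] = [4,6] − [0,6] + [0,4],
  ∂[0,2,5] = [2,5] − [0,5] + [0,2].
The resulting 21×14 matrix has rank 13, and its Smith normal form has invariant factors (1,1,1,1,1,1,1,1,1,1,1,1,1).

Now H_k = ker ∂_k / im ∂_{k+1}, so:

  H_0: rank C_0 − rank ∂_1 = 7 − 6 = 1, and the invariant factors of ∂_1 are all 1, so H_0 ≅ Z.
  H_1: rank ker ∂_1 − rank ∂_2 = (21 − 6) − 13 = 2, and the invariant factors of ∂_2 are all 1, so H_1 ≅ Z^2.
  H_2: rank ker ∂_2 − rank ∂_3 = (14 − 13) − 0 = 1, and there is no ∂_3, so H_2 ≅ Z.

(K is a triangulation of the torus T^2.)

Hence the Betti numbers are b_0 = 1, b_1 = 2, b_2 = 1.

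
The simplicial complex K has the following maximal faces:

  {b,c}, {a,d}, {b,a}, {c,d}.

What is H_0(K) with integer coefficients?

K has 4 vertices, 4 edges.
rank ∂_0 = 0, rank ∂_1 = 3 ⇒ b_0 = 4 − 0 − 3 = 1; all invariant factors of ∂_1 are 1 so no torsion. So H_0 ≅ Z.

H_0 ≅ Z.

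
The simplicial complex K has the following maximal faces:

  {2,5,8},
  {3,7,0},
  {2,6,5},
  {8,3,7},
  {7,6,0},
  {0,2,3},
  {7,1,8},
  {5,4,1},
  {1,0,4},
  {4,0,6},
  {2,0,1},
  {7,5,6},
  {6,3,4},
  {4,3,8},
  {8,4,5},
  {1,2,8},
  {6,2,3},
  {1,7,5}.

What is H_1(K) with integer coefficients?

Take the total order 0 < 1 < 2 < 3 < 4 < 5 < 6 < 7 < 8 on the vertex set. Then K (dimension 2) consists of the simplices:

  0-simplices (9): [0], [1], [2], [3], [4], [5], [6], [7], [8]
  1-simplices (27): (27 of them)
  2-simplices (18): [0,1,2], [0,1,4], [0,2,3], [0,3,7], [0,4,6], [0,6,7], [1,2,8], [1,4,5], [1,5,7], [1,7,8], [2,3,6], [2,5,6], [2,5,8], [3,4,6], [3,4,8], [3,7,8], [4,5,8], [5,6,7]

so the chain groups are C_0 ≅ Z^9, C_1 ≅ Z^27, C_2 ≅ Z^18.

∂_1: C_1 → C_0 maps an edge to its endpoints' difference, ∂[p,q] = q − p.
The resulting 9×27 matrix has rank 8, and its Smith normal form has invariant factors (1,1,1,1,1,1,1,1).

∂_2: C_2 → C_1 sends each 2-simplex [p,q,r] to [q,r] − [p,r] + [p,q]. For instance
  ∂[0,1,2] = [1,2] − [0,2] + [0,1],
  ∂[0,6,7] = [6,7] − [0,7] + [0,6].
The resulting 27×18 matrix has rank 18, and its Smith normal form has invariant factors (1,1,1,1,1,1,1,1,1,1,1,1,1,1,1,1,1,2).

Now H_k = ker ∂_k / im ∂_{k+1}, so:

  H_1: rank ker ∂_1 − rank ∂_2 = (27 − 8) − 18 = 1, and ∂_2 has invariant factor 2 > 1, so H_1 = Z ⊕ Z/2Z.

(K is a triangulation of the Klein bottle.)

H_1 ≅ Z ⊕ Z/2Z.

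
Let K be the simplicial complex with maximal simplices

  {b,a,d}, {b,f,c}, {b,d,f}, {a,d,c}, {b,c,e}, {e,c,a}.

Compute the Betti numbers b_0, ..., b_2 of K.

Take the total order a < b < c < d < e < f on the vertex set. Then K (dimension 2) consists of the simplices:

  0-simplices (6): a, b, c, d, e, f
  1-simplices (12): ab, ac, ad, ae, bc, bd, be, bf, cd, ce, cf, df
  2-simplices (6): abd, acd, ace, bce, bcf, bdf

Hence C_0 ≅ Z^6, C_1 ≅ Z^12, C_2 ≅ Z^6.

The boundary map ∂_1: C_1 → C_0 sends each edge [p,q] (with p < q) to q − p. For instance
  ∂df = f − d.
As a 6×12 matrix over Z this has rank 5, with invariant factors (1,1,1,1,1).

∂_2: C_2 → C_1 acts by ∂[p,q,r] = [q,r] − [p,r] + [p,q]. For instance
  ∂ace = ce − ae + ac,
  ∂abd = bd − ad + ab.
As a 12×6 matrix over Z this has rank 6, with invariant factors (1,1,1,1,1,1).

Now H_k = ker ∂_k / im ∂_{k+1}, so:

  H_0: rank C_0 − rank ∂_1 = 6 − 5 = 1, and the invariant factors of ∂_1 are all 1, so H_0 = Z.
  H_1: rank ker ∂_1 − rank ∂_2 = (12 − 5) − 6 = 1, and the invariant factors of ∂_2 are all 1, so H_1 = Z.
  H_2: rank ker ∂_2 − rank ∂_3 = (6 − 6) − 0 = 0, and there is no ∂_3, so H_2 = 0.

As a check, the Euler characteristic is 6 − 12 + 6 = 0, which agrees with 1 − 1 + 0 = 0.

Hence the Betti numbers are b_0 = 1, b_1 = 1, b_2 = 0.

b_0 = 1, b_1 = 1, b_2 = 0.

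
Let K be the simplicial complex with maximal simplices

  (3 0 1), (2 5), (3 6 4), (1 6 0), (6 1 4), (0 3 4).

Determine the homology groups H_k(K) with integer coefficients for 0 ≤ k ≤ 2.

K has 7 vertices, 11 edges, 5 triangles.
rank ∂_0 = 0, rank ∂_1 = 5 ⇒ b_0 = 7 − 0 − 5 = 2; all invariant factors of ∂_1 are 1 so no torsion. So H_0 = Z^2.
rank ∂_1 = 5, rank ∂_2 = 5 ⇒ b_1 = 11 − 5 − 5 = 1; all invariant factors of ∂_2 are 1 so no torsion. So H_1 = Z.
rank ∂_2 = 5, rank ∂_3 = 0 ⇒ b_2 = 5 − 5 − 0 = 0. So H_2 = 0.

H_0 = Z^2,  H_1 = Z,  H_2 = 0.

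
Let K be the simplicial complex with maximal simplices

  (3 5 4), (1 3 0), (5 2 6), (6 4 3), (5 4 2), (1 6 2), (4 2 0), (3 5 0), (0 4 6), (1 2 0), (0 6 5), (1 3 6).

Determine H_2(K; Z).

H_2 = 0.

We work with the vertex ordering 0 < 1 < 2 < 3 < 4 < 5 < 6. The simplices of K, each written with vertices in increasing order, are:

  0-simplices (7): [0], [1], [2], [3], [4], [5], [6]
  1-simplices (18): [0,1], [0,2], [0,3], [0,4], [0,5], [0,6], [1,2], [1,3], [1,6], [2,4], [2,5], [2,6], [3,4], [3,5], [3,6], [4,5], [4,6], [5,6]
  2-simplices (12): [0,1,2], [0,1,3], [0,2,4], [0,3,5], [0,4,6], [0,5,6], [1,2,6], [1,3,6], [2,4,5], [2,5,6], [3,4,5], [3,4,6]

Hence C_0 ≅ Z^7, C_1 ≅ Z^18, C_2 ≅ Z^12.

The boundary map ∂_1: C_1 → C_0 maps an edge to its endpoints' difference, ∂[p,q] = q − p. For instance
  ∂[0,4] = [4] − [0].
The 7×18 boundary matrix has rank 6 and Smith normal form diag(1,1,1,1,1,1).

The boundary map ∂_2: C_2 → C_1 maps a triangle to the signed sum of its edges. For instance
  ∂[1,2,6] = [2,6] − [1,6] + [1,2],
  ∂[0,1,3] = [1,3] − [0,3] + [0,1].
This gives a 18×12 integer matrix of rank 12; reducing to Smith normal form yields diagonal entries (1,1,1,1,1,1,1,1,1,1,1,2).

Reading off H_k = ker ∂_k / im ∂_{k+1}:

  H_2: rank ker ∂_2 − rank ∂_3 = (12 − 12) − 0 = 0, and there is no ∂_3, so H_2 ≅ 0.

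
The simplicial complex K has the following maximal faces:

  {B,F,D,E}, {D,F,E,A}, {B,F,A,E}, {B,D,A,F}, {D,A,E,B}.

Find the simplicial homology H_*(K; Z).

H_0 ≅ Z,  H_1 = 0,  H_2 = 0,  H_3 ≅ Z.

Fix the vertex order A < B < D < E < F and write every simplex with vertices in increasing order. Then dim K = 3 and the simplices of K are:

  0-simplices (5): A, B, D, E, F
  1-simplices (10): AB, AD, AE, AF, BD, BE, BF, DE, DF, EF
  2-simplices (10): ABD, ABE, ABF, ADE, ADF, AEF, BDE, BDF, BEF, DEF
  3-simplices (5): ABDE, ABDF, ABEF, ADEF, BDEF

giving chain groups C_0 ≅ Z^5, C_1 ≅ Z^10, C_2 ≅ Z^10, C_3 ≅ Z^5.

Boundary ∂_1: C_1 → C_0 maps an edge to its endpoints' difference, ∂[p,q] = q − p.
The resulting 5×10 matrix has rank 4, and its Smith normal form has invariant factors (1,1,1,1).

∂_2: C_2 → C_1 maps a triangle to the signed sum of its edges. For instance
  ∂ADF = DF − AF + AD,
  ∂ABF = BF − AF + AB.
The 10×10 boundary matrix has rank 6 and Smith normal form diag(1,1,1,1,1,1).

Boundary ∂_3: C_3 → C_2 sends each 3-simplex σ to the alternating sum Σ_i (−1)^i (σ with its i-th vertex removed). For instance
  ∂ABDE = BDE − ADE + ABE − ABD,
  ∂ADEF = DEF − AEF + ADF − ADE.
This gives a 10×5 integer matrix of rank 4; reducing to Smith normal form yields diagonal entries (1,1,1,1).

Reading off H_k = ker ∂_k / im ∂_{k+1}:

  H_0: rank C_0 − rank ∂_1 = 5 − 4 = 1, and the invariant factors of ∂_1 are all 1, so H_0 ≅ Z.
  H_1: rank ker ∂_1 − rank ∂_2 = (10 − 4) − 6 = 0, and the invariant factors of ∂_2 are all 1, so H_1 ≅ 0.
  H_2: rank ker ∂_2 − rank ∂_3 = (10 − 6) − 4 = 0, and the invariant factors of ∂_3 are all 1, so H_2 ≅ 0.
  H_3: rank ker ∂_3 − rank ∂_4 = (5 − 4) − 0 = 1, and there is no ∂_4, so H_3 ≅ Z.

(K is a triangulation of the 3-sphere S^3.)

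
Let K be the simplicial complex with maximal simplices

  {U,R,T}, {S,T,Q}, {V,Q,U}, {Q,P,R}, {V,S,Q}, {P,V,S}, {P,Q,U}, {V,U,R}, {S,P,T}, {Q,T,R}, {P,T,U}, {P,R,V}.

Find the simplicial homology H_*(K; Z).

H_0 = Z,  H_1 = Z/2,  H_2 = 0.

We work with the vertex ordering P < Q < R < S < T < U < V. The simplices of K, each written with vertices in increasing order, are:

  0-simplices (7): P, Q, R, S, T, U, V
  1-simplices (18): PQ, PR, PS, PT, PU, PV, QR, QS, QT, QU, QV, RT, RU, RV, ST, SV, TU, UV
  2-simplices (12): PQR, PQU, PRV, PST, PSV, PTU, QRT, QST, QSV, QUV, RTU, RUV

Hence C_0 ≅ Z^7, C_1 ≅ Z^18, C_2 ≅ Z^12.

The boundary map ∂_1: C_1 → C_0 maps an edge to its endpoints' difference, ∂[p,q] = q − p. For instance
  ∂PT = T − P.
This gives a 7×18 integer matrix of rank 6; reducing to Smith normal form yields diagonal entries (1,1,1,1,1,1).

The boundary map ∂_2: C_2 → C_1 acts by ∂[p,q,r] = [q,r] − [p,r] + [p,q]. For instance
  ∂PQU = QU − PU + PQ,
  ∂QSV = SV − QV + QS.
The resulting 18×12 matrix has rank 12, and its Smith normal form has invariant factors (1,1,1,1,1,1,1,1,1,1,1,2).

Reading off H_k = ker ∂_k / im ∂_{k+1}:

  H_0: rank C_0 − rank ∂_1 = 7 − 6 = 1, and the invariant factors of ∂_1 are all 1, so H_0 = Z.
  H_1: rank ker ∂_1 − rank ∂_2 = (18 − 6) − 12 = 0, and ∂_2 has invariant factor 2 > 1, so H_1 = Z/2.
  H_2: rank ker ∂_2 − rank ∂_3 = (12 − 12) − 0 = 0, and there is no ∂_3, so H_2 = 0.

As a check, the Euler characteristic is 7 − 18 + 12 = 1, which agrees with 1 − 0 + 0 = 1.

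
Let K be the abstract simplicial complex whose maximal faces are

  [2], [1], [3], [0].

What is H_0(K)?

Fix the vertex order 0 < 1 < 2 < 3 and write every simplex with vertices in increasing order. Then dim K = 0 and the simplices of K are:

  0-simplices (4): [0], [1], [2], [3]

Hence C_0 ≅ Z^4.

Computing H_k = (kernel of ∂_k) / (image of ∂_{k+1}):

  H_0: rank C_0 − rank ∂_1 = 4 − 0 = 4, and there is no ∂_1, so H_0 ≅ Z^4.

H_0 = Z^4.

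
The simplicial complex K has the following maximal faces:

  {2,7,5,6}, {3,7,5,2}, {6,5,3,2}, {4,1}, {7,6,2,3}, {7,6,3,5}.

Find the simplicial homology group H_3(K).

Order the vertices as 1 < 2 < 3 < 4 < 5 < 6 < 7. Listing each simplex with vertices in this order, K has dimension 3 with simplices:

  0-simplices (7): [1], [2], [3], [4], [5], [6], [7]
  1-simplices (11): [1,4], [2,3], [2,5], [2,6], [2,7], [3,5], [3,6], [3,7], [5,6], [5,7], [6,7]
  2-simplices (10): [2,3,5], [2,3,6], [2,3,7], [2,5,6], [2,5,7], [2,6,7], [3,5,6], [3,5,7], [3,6,7], [5,6,7]
  3-simplices (5): [2,3,5,6], [2,3,5,7], [2,3,6,7], [2,5,6,7], [3,5,6,7]

Hence C_0 ≅ Z^7, C_1 ≅ Z^11, C_2 ≅ Z^10, C_3 ≅ Z^5.

Boundary ∂_1: C_1 → C_0 maps an edge to its endpoints' difference, ∂[p,q] = q − p.
This gives a 7×11 integer matrix of rank 5; reducing to Smith normal form yields diagonal entries (1,1,1,1,1).

The boundary map ∂_2: C_2 → C_1 sends each 2-simplex [p,q,r] to [q,r] − [p,r] + [p,q]. For instance
  ∂[3,6,7] = [6,7] − [3,7] + [3,6],
  ∂[3,5,7] = [5,7] − [3,7] + [3,5].
The resulting 11×10 matrix has rank 6, and its Smith normal form has invariant factors (1,1,1,1,1,1).

The boundary map ∂_3: C_3 → C_2 sends each 3-simplex σ to the alternating sum Σ_i (−1)^i (σ with its i-th vertex removed). For instance
  ∂[2,3,5,7] = [3,5,7] − [2,5,7] + [2,3,7] − [2,3,5],
  ∂[2,3,5,6] = [3,5,6] − [2,5,6] + [2,3,6] − [2,3,5].
As a 10×5 matrix over Z this has rank 4, with invariant factors (1,1,1,1).

Reading off H_k = ker ∂_k / im ∂_{k+1}:

  H_3: rank ker ∂_3 − rank ∂_4 = (5 − 4) − 0 = 1, and there is no ∂_4, so H_3 = Z.

(K is a triangulation of the disjoint union of the 1-simplex and the 3-sphere S^3.)

H_3 = Z.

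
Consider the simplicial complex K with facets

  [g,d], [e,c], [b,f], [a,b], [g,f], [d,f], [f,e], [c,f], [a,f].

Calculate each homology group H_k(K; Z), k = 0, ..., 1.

H_0 = Z,  H_1 = Z^3.

K has 7 vertices, 9 edges.
rank ∂_0 = 0, rank ∂_1 = 6 ⇒ b_0 = 7 − 0 − 6 = 1; all invariant factors of ∂_1 are 1 so no torsion. So H_0 ≅ Z.
rank ∂_1 = 6, rank ∂_2 = 0 ⇒ b_1 = 9 − 6 − 0 = 3. So H_1 ≅ Z^3.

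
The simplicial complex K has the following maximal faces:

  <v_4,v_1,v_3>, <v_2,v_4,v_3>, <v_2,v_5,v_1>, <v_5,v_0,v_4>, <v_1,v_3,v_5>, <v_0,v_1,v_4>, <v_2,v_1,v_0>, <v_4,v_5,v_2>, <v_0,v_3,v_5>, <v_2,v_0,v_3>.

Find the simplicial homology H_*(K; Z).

We work with the vertex ordering v_0 < v_1 < v_2 < v_3 < v_4 < v_5. The simplices of K, each written with vertices in increasing order, are:

  0-simplices (6): [v_0], [v_1], [v_2], [v_3], [v_4], [v_5]
  1-simplices (15): (15 of them)
  2-simplices (10): [v_0,v_1,v_2], [v_0,v_1,v_4], [v_0,v_2,v_3], [v_0,v_3,v_5], [v_0,v_4,v_5], [v_1,v_2,v_5], [v_1,v_3,v_4], [v_1,v_3,v_5], [v_2,v_3,v_4], [v_2,v_4,v_5]

giving chain groups C_0 ≅ Z^6, C_1 ≅ Z^15, C_2 ≅ Z^10.

∂_1: C_1 → C_0 maps an edge to its endpoints' difference, ∂[p,q] = q − p.
The resulting 6×15 matrix has rank 5, and its Smith normal form has invariant factors (1,1,1,1,1).

The boundary map ∂_2: C_2 → C_1 acts by ∂[p,q,r] = [q,r] − [p,r] + [p,q]. For instance
  ∂[v_1,v_3,v_4] = [v_3,v_4] − [v_1,v_4] + [v_1,v_3],
  ∂[v_0,v_3,v_5] = [v_3,v_5] − [v_0,v_5] + [v_0,v_3].
The resulting 15×10 matrix has rank 10, and its Smith normal form has invariant factors (1,1,1,1,1,1,1,1,1,2).

From H_k ≅ ker(∂_k) / im(∂_{k+1}) we obtain:

  H_0: rank C_0 − rank ∂_1 = 6 − 5 = 1, and the invariant factors of ∂_1 are all 1, so H_0 ≅ Z.
  H_1: rank ker ∂_1 − rank ∂_2 = (15 − 5) − 10 = 0, and ∂_2 has invariant factor 2 > 1, so H_1 ≅ Z/2Z.
  H_2: rank ker ∂_2 − rank ∂_3 = (10 − 10) − 0 = 0, and there is no ∂_3, so H_2 ≅ 0.

H_0 = Z,  H_1 = Z/2Z,  H_2 = 0.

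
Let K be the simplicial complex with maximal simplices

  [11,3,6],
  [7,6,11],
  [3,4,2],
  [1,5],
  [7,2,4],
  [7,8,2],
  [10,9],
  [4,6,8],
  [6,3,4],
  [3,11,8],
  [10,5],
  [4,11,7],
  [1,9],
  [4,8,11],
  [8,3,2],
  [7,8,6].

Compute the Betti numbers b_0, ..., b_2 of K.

b_0 = 2, b_1 = 1, b_2 = 0.

Take the total order 1 < 2 < 3 < 4 < 5 < 6 < 7 < 8 < 9 < 10 < 11 on the vertex set. Then K (dimension 2) consists of the simplices:

  0-simplices (11): [1], [2], [3], [4], [5], [6], [7], [8], [9], [10], [11]
  1-simplices (22): [1,5], [1,9], [2,3], [2,4], [2,7], [2,8], [3,4], [3,6], [3,8], [3,11], [4,6], [4,7], [4,8], [4,11], [5,10], [6,7], [6,8], [6,11], [7,8], [7,11], [8,11], [9,10]
  2-simplices (12): [2,3,4], [2,3,8], [2,4,7], [2,7,8], [3,4,6], [3,6,11], [3,8,11], [4,6,8], [4,7,11], [4,8,11], [6,7,8], [6,7,11]

Hence C_0 ≅ Z^11, C_1 ≅ Z^22, C_2 ≅ Z^12.

∂_1: C_1 → C_0 sends each edge [p,q] (with p < q) to q − p. For instance
  ∂[4,7] = [7] − [4].
The 11×22 boundary matrix has rank 9 and Smith normal form diag(1,1,1,1,1,1,1,1,1).

∂_2: C_2 → C_1 acts by ∂[p,q,r] = [q,r] − [p,r] + [p,q]. For instance
  ∂[3,4,6] = [4,6] − [3,6] + [3,4],
  ∂[6,7,11] = [7,11] − [6,11] + [6,7].
The 22×12 boundary matrix has rank 12 and Smith normal form diag(1,1,1,1,1,1,1,1,1,1,1,2).

Computing H_k = (kernel of ∂_k) / (image of ∂_{k+1}):

  H_0: rank C_0 − rank ∂_1 = 11 − 9 = 2, and the invariant factors of ∂_1 are all 1, so H_0 = Z^2.
  H_1: rank ker ∂_1 − rank ∂_2 = (22 − 9) − 12 = 1, and ∂_2 has invariant factor 2 > 1, so H_1 = Z ⊕ Z/2Z.
  H_2: rank ker ∂_2 − rank ∂_3 = (12 − 12) − 0 = 0, and there is no ∂_3, so H_2 = 0.

Hence the Betti numbers are b_0 = 2, b_1 = 1, b_2 = 0.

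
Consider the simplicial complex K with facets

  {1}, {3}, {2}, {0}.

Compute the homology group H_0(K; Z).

H_0 ≅ Z^4.

Take the total order 0 < 1 < 2 < 3 on the vertex set. Then K (dimension 0) consists of the simplices:

  0-simplices (4): [0], [1], [2], [3]

so the chain groups are C_0 ≅ Z^4.

From H_k ≅ ker(∂_k) / im(∂_{k+1}) we obtain:

  H_0: rank C_0 − rank ∂_1 = 4 − 0 = 4, and there is no ∂_1, so H_0 = Z^4.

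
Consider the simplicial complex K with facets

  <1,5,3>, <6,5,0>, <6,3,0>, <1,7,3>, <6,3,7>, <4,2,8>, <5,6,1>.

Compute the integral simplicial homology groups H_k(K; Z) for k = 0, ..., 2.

We work with the vertex ordering 0 < 1 < 2 < 3 < 4 < 5 < 6 < 7 < 8. The simplices of K, each written with vertices in increasing order, are:

  0-simplices (9): [0], [1], [2], [3], [4], [5], [6], [7], [8]
  1-simplices (15): [0,3], [0,5], [0,6], [1,3], [1,5], [1,6], [1,7], [2,4], [2,8], [3,5], [3,6], [3,7], [4,8], [5,6], [6,7]
  2-simplices (7): [0,3,6], [0,5,6], [1,3,5], [1,3,7], [1,5,6], [2,4,8], [3,6,7]

Hence C_0 ≅ Z^9, C_1 ≅ Z^15, C_2 ≅ Z^7.

Boundary ∂_1: C_1 → C_0 sends each edge [p,q] (with p < q) to q − p. For instance
  ∂[5,6] = [6] − [5].
As a 9×15 matrix over Z this has rank 7, with invariant factors (1,1,1,1,1,1,1).

The boundary map ∂_2: C_2 → C_1 acts by ∂[p,q,r] = [q,r] − [p,r] + [p,q]. For instance
  ∂[3,6,7] = [6,7] − [3,7] + [3,6],
  ∂[1,5,6] = [5,6] − [1,6] + [1,5].
The 15×7 boundary matrix has rank 7 and Smith normal form diag(1,1,1,1,1,1,1).

Now H_k = ker ∂_k / im ∂_{k+1}, so:

  H_0: rank C_0 − rank ∂_1 = 9 − 7 = 2, and the invariant factors of ∂_1 are all 1, so H_0 = Z^2.
  H_1: rank ker ∂_1 − rank ∂_2 = (15 − 7) − 7 = 1, and the invariant factors of ∂_2 are all 1, so H_1 = Z.
  H_2: rank ker ∂_2 − rank ∂_3 = (7 − 7) − 0 = 0, and there is no ∂_3, so H_2 = 0.

As a check, the Euler characteristic is 9 − 15 + 7 = 1, which agrees with 2 − 1 + 0 = 1.

H_0 ≅ Z^2,  H_1 ≅ Z,  H_2 = 0.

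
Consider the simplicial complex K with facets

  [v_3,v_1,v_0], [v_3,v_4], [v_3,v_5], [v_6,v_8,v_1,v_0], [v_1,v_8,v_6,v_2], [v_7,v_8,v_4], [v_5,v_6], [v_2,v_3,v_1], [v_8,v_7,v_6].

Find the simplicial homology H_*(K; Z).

H_0 ≅ Z,  H_1 ≅ Z^2,  H_2 = 0,  H_3 = 0.

Take the total order v_0 < v_1 < v_2 < v_3 < v_4 < v_5 < v_6 < v_7 < v_8 on the vertex set. Then K (dimension 3) consists of the simplices:

  0-simplices (9): [v_0], [v_1], [v_2], [v_3], [v_4], [v_5], [v_6], [v_7], [v_8]
  1-simplices (19): (19 of them)
  2-simplices (11): (11 of them)
  3-simplices (2): [v_0,v_1,v_6,v_8], [v_1,v_2,v_6,v_8]

Hence C_0 ≅ Z^9, C_1 ≅ Z^19, C_2 ≅ Z^11, C_3 ≅ Z^2.

∂_1: C_1 → C_0 sends each edge [p,q] (with p < q) to q − p.
The resulting 9×19 matrix has rank 8, and its Smith normal form has invariant factors (1,1,1,1,1,1,1,1).

The boundary map ∂_2: C_2 → C_1 maps a triangle to the signed sum of its edges. For instance
  ∂[v_6,v_7,v_8] = [v_7,v_8] − [v_6,v_8] + [v_6,v_7],
  ∂[v_1,v_2,v_3] = [v_2,v_3] − [v_1,v_3] + [v_1,v_2].
The 19×11 boundary matrix has rank 9 and Smith normal form diag(1,1,1,1,1,1,1,1,1).

∂_3: C_3 → C_2 sends each 3-simplex σ to the alternating sum Σ_i (−1)^i (σ with its i-th vertex removed). For instance
  ∂[v_0,v_1,v_6,v_8] = [v_1,v_6,v_8] − [v_0,v_6,v_8] + [v_0,v_1,v_8] − [v_0,v_1,v_6],
  ∂[v_1,v_2,v_6,v_8] = [v_2,v_6,v_8] − [v_1,v_6,v_8] + [v_1,v_2,v_8] − [v_1,v_2,v_6].
As a 11×2 matrix over Z this has rank 2, with invariant factors (1,1).

Now H_k = ker ∂_k / im ∂_{k+1}, so:

  H_0: rank C_0 − rank ∂_1 = 9 − 8 = 1, and the invariant factors of ∂_1 are all 1, so H_0 = Z.
  H_1: rank ker ∂_1 − rank ∂_2 = (19 − 8) − 9 = 2, and the invariant factors of ∂_2 are all 1, so H_1 = Z^2.
  H_2: rank ker ∂_2 − rank ∂_3 = (11 − 9) − 2 = 0, and the invariant factors of ∂_3 are all 1, so H_2 = 0.
  H_3: rank ker ∂_3 − rank ∂_4 = (2 − 2) − 0 = 0, and there is no ∂_4, so H_3 = 0.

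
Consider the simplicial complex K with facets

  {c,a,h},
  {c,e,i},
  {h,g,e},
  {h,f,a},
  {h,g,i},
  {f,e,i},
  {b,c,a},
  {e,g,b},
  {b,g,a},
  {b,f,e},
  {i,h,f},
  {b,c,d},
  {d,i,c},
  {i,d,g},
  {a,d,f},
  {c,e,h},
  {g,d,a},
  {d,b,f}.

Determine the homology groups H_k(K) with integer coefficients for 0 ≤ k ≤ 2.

We work with the vertex ordering a < b < c < d < e < f < g < h < i. The simplices of K, each written with vertices in increasing order, are:

  0-simplices (9): a, b, c, d, e, f, g, h, i
  1-simplices (27): ab, ac, ad, af, ag, ah, bc, bd, be, bf, bg, cd, ce, ch, ci, df, dg, di, ef, eg, eh, ei, fh, fi, gh, gi, hi
  2-simplices (18): abc, abg, ach, adf, adg, afh, bcd, bdf, bef, beg, cdi, ceh, cei, dgi, efi, egh, fhi, ghi

so the chain groups are C_0 ≅ Z^9, C_1 ≅ Z^27, C_2 ≅ Z^18.

∂_1: C_1 → C_0 sends each edge [p,q] (with p < q) to q − p. For instance
  ∂bc = c − b.
The resulting 9×27 matrix has rank 8, and its Smith normal form has invariant factors (1,1,1,1,1,1,1,1).

∂_2: C_2 → C_1 maps a triangle to the signed sum of its edges. For instance
  ∂dgi = gi − di + dg,
  ∂ghi = hi − gi + gh.
The resulting 27×18 matrix has rank 18, and its Smith normal form has invariant factors (1,1,1,1,1,1,1,1,1,1,1,1,1,1,1,1,1,2).

Computing H_k = (kernel of ∂_k) / (image of ∂_{k+1}):

  H_0: rank C_0 − rank ∂_1 = 9 − 8 = 1, and the invariant factors of ∂_1 are all 1, so H_0 ≅ Z.
  H_1: rank ker ∂_1 − rank ∂_2 = (27 − 8) − 18 = 1, and ∂_2 has invariant factor 2 > 1, so H_1 ≅ Z ⊕ Z/2.
  H_2: rank ker ∂_2 − rank ∂_3 = (18 − 18) − 0 = 0, and there is no ∂_3, so H_2 ≅ 0.

H_0 ≅ Z,  H_1 ≅ Z ⊕ Z/2,  H_2 = 0.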